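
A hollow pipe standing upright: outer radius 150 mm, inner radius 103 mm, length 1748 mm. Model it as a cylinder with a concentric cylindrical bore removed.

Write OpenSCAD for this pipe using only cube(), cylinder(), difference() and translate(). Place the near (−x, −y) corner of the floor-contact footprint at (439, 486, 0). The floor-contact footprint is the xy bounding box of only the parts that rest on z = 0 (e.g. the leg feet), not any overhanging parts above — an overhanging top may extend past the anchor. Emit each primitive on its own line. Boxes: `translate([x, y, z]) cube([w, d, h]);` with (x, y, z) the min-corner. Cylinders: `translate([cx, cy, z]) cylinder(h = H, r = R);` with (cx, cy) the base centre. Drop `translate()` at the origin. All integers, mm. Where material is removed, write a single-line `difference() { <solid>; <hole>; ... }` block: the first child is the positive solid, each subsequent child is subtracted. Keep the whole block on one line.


difference() { translate([589, 636, 0]) cylinder(h = 1748, r = 150); translate([589, 636, 0]) cylinder(h = 1748, r = 103); }


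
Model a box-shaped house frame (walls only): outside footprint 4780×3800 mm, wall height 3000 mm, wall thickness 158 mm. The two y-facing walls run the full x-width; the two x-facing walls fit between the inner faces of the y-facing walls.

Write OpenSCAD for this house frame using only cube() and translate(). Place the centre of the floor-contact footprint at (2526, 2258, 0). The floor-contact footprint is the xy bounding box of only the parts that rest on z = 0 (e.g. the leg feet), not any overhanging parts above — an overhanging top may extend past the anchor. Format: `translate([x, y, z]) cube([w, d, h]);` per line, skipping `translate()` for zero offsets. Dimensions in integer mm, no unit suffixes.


translate([136, 358, 0]) cube([4780, 158, 3000]);
translate([136, 4000, 0]) cube([4780, 158, 3000]);
translate([136, 516, 0]) cube([158, 3484, 3000]);
translate([4758, 516, 0]) cube([158, 3484, 3000]);


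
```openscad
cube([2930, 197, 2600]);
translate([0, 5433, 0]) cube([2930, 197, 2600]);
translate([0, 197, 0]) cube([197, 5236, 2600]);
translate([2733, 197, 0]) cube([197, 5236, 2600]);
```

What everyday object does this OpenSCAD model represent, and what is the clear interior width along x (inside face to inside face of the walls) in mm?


A house (or room) frame. The interior width is 2536 mm.

Four 2600 mm walls enclosing a rectangle with no floor or roof — a room or house frame. Outside width is 2930 mm and wall thickness is 197 mm, so the interior width is 2930 − 2 × 197 = 2536 mm.


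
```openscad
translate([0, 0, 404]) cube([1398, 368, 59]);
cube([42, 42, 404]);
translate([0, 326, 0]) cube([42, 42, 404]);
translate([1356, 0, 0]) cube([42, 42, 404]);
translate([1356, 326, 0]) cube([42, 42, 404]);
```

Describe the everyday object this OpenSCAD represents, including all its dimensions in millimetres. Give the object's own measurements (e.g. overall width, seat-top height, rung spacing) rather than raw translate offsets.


A long wooden bench with a 1398 mm (x) × 368 mm (y) seat, 59 mm thick, its top surface 463 mm above the floor. Four 42 mm square legs at the seat corners, flush with the edges, run from z = 0 to the seat underside.


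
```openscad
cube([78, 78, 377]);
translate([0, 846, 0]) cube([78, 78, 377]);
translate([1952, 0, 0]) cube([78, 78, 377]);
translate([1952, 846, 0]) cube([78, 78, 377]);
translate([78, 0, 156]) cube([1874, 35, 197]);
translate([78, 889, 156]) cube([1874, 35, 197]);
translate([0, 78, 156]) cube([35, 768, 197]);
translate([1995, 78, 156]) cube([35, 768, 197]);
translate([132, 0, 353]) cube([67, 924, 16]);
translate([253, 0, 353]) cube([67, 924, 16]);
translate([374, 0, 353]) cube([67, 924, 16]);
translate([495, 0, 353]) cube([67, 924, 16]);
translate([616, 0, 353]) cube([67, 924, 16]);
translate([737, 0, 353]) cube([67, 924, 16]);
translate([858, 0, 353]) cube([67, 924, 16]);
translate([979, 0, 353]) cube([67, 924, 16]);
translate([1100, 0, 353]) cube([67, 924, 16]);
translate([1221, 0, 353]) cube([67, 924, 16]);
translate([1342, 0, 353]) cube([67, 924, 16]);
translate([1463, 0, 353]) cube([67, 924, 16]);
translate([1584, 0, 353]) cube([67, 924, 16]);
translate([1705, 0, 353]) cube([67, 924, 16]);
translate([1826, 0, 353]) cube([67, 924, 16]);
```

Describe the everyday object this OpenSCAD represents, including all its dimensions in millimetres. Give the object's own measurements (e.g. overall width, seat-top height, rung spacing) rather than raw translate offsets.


A bed frame 2030 mm long (x) by 924 mm wide (y). Four 78×78 mm corner posts, 377 mm tall, at the corners of the footprint. Four rails of 35 mm thickness and 197 mm height run between adjacent posts with their undersides at z = 156 mm, their outer faces flush with the outside of the frame (the two x-running rails run between the posts' inner faces; the two y-running rails run between the posts' inner faces). 15 slats, each 67 mm wide (x) and 16 mm thick, lie across the top of the two x-running rails, running the full 924 mm width of the frame in y; along x they sit between the end posts with a 54 mm gap after the −x posts and between neighbouring slats, leaving 59 mm before the +x posts.


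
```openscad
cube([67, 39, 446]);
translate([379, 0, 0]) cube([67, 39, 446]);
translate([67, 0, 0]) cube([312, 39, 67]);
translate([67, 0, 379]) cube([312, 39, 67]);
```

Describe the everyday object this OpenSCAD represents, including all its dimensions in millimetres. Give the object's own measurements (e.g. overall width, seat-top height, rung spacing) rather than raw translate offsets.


A rectangular picture frame lying in the x–z plane (depth along y). The opening is 312 mm wide (x) by 312 mm tall (z), surrounded by a border 67 mm wide on all four sides. The frame is 39 mm deep and is made of two full-height vertical stiles with two horizontal rails fitted between them.


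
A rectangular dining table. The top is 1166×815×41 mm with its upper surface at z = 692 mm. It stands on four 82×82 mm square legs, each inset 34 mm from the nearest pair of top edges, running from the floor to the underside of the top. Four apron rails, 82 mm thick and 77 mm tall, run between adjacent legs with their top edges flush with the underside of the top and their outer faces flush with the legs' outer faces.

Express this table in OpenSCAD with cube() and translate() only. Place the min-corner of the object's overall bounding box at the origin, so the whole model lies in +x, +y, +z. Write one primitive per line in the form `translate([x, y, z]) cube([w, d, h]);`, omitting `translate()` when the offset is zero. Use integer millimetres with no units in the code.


translate([0, 0, 651]) cube([1166, 815, 41]);
translate([34, 34, 0]) cube([82, 82, 651]);
translate([1050, 34, 0]) cube([82, 82, 651]);
translate([34, 699, 0]) cube([82, 82, 651]);
translate([1050, 699, 0]) cube([82, 82, 651]);
translate([116, 34, 574]) cube([934, 82, 77]);
translate([116, 699, 574]) cube([934, 82, 77]);
translate([34, 116, 574]) cube([82, 583, 77]);
translate([1050, 116, 574]) cube([82, 583, 77]);


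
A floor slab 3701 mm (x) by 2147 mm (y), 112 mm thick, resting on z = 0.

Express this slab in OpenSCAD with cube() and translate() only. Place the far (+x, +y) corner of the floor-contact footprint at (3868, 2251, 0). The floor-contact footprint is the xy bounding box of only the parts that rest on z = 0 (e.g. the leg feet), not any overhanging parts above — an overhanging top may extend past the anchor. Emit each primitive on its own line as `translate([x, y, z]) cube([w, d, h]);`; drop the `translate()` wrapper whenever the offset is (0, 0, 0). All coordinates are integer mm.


translate([167, 104, 0]) cube([3701, 2147, 112]);


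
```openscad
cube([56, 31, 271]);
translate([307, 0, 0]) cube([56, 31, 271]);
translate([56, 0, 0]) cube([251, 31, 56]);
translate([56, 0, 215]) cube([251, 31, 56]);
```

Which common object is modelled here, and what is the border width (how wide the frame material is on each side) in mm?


A picture frame. The border width is 56 mm.

Four thin pieces enclosing a rectangular opening — a picture frame. The two full-height stiles are 271 mm tall; the top rail sits at z = 215 and is 56 mm tall, so the border above the opening is 271 − 215 = 56 mm, matching the stile x-width.


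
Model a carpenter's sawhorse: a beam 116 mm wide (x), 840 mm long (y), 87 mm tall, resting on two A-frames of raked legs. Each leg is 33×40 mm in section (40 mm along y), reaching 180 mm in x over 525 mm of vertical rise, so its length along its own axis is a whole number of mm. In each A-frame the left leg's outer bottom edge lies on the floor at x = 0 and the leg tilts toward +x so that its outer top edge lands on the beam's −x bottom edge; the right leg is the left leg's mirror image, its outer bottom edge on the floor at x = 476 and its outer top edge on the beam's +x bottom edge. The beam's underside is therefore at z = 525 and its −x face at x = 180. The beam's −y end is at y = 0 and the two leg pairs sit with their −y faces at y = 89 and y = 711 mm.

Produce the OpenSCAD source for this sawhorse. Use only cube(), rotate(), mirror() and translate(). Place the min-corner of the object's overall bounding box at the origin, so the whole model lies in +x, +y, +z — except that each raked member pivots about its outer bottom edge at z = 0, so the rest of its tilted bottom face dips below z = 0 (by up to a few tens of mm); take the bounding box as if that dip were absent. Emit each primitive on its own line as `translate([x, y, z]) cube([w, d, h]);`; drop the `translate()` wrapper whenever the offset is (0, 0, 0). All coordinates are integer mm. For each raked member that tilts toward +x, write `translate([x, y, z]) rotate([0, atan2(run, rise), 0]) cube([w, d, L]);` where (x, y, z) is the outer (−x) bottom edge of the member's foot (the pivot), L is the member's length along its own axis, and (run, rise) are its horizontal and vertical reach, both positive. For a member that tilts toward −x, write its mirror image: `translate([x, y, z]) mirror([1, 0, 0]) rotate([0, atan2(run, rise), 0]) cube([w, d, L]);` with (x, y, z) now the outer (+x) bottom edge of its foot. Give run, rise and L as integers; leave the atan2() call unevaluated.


translate([180, 0, 525]) cube([116, 840, 87]);
translate([0, 89, 0]) rotate([0, atan2(180, 525), 0]) cube([33, 40, 555]);
translate([476, 89, 0]) mirror([1, 0, 0]) rotate([0, atan2(180, 525), 0]) cube([33, 40, 555]);
translate([0, 711, 0]) rotate([0, atan2(180, 525), 0]) cube([33, 40, 555]);
translate([476, 711, 0]) mirror([1, 0, 0]) rotate([0, atan2(180, 525), 0]) cube([33, 40, 555]);


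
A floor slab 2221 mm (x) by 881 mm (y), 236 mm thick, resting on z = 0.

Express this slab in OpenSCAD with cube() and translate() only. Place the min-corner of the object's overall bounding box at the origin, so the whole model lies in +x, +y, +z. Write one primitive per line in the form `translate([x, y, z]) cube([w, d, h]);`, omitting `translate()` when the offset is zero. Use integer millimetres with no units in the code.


cube([2221, 881, 236]);


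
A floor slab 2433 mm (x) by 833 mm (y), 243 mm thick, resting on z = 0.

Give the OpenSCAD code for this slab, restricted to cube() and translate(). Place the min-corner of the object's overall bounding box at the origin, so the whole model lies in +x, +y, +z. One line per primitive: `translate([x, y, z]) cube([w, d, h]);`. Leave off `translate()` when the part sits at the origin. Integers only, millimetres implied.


cube([2433, 833, 243]);


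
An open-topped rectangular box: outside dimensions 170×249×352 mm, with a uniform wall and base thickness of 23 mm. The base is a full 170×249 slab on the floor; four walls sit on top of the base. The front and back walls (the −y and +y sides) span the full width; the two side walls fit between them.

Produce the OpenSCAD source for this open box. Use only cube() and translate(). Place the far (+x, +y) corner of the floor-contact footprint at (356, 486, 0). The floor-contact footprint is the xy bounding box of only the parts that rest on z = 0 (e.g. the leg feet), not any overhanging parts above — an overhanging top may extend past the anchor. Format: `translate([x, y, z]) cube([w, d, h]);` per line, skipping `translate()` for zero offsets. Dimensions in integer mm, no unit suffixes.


translate([186, 237, 0]) cube([170, 249, 23]);
translate([186, 237, 23]) cube([170, 23, 329]);
translate([186, 463, 23]) cube([170, 23, 329]);
translate([186, 260, 23]) cube([23, 203, 329]);
translate([333, 260, 23]) cube([23, 203, 329]);


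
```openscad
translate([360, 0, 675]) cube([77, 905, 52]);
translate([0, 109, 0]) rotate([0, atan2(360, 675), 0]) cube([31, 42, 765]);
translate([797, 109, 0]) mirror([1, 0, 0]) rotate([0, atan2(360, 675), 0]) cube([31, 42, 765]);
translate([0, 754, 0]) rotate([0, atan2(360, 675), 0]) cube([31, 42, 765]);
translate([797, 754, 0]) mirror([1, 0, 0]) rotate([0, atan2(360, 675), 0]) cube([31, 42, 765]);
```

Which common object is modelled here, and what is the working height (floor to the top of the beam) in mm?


A sawhorse. The overall height is 727 mm.

A beam across two mirrored pairs of raked legs — a sawhorse. The beam's underside is at z = 675 (matching the legs' vertical rise in atan2(360, 675)) and the beam is 52 mm tall, so its top is at 675 + 52 = 727 mm. The raked legs top out at the beam's underside, so that is the highest point.


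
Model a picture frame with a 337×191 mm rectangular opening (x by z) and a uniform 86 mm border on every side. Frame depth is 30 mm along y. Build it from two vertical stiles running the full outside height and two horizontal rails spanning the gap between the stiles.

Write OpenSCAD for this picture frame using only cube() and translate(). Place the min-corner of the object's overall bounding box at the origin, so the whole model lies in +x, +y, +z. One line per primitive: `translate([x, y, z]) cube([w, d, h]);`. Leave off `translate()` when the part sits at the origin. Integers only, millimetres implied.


cube([86, 30, 363]);
translate([423, 0, 0]) cube([86, 30, 363]);
translate([86, 0, 0]) cube([337, 30, 86]);
translate([86, 0, 277]) cube([337, 30, 86]);


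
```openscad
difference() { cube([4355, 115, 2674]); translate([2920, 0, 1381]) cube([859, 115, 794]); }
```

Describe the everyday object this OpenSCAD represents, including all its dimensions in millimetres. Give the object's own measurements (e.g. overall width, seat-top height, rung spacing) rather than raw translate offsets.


A wall 4355 mm long (x), 115 mm thick (y), 2674 mm tall, with a rectangular window opening cut through it. The opening is 859 mm wide and 794 mm tall; its sill is at z = 1381 mm and its near (−x) edge is 2920 mm from the wall's −x end. The opening passes through the full wall thickness.


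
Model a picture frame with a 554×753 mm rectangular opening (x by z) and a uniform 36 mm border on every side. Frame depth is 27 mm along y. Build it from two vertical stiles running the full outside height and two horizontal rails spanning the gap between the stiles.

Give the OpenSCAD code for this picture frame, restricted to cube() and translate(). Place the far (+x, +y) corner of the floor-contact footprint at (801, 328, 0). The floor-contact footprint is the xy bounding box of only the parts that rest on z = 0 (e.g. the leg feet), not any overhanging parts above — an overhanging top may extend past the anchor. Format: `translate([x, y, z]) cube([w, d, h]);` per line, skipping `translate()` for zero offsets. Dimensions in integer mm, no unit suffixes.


translate([175, 301, 0]) cube([36, 27, 825]);
translate([765, 301, 0]) cube([36, 27, 825]);
translate([211, 301, 0]) cube([554, 27, 36]);
translate([211, 301, 789]) cube([554, 27, 36]);


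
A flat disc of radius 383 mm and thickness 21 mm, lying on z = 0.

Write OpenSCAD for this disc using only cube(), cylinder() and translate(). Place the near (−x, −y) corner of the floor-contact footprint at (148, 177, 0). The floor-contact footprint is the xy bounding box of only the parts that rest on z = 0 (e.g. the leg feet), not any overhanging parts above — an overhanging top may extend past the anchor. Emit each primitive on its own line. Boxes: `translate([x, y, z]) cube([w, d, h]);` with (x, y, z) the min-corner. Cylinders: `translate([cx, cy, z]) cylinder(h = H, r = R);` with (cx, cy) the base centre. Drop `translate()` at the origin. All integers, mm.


translate([531, 560, 0]) cylinder(h = 21, r = 383);


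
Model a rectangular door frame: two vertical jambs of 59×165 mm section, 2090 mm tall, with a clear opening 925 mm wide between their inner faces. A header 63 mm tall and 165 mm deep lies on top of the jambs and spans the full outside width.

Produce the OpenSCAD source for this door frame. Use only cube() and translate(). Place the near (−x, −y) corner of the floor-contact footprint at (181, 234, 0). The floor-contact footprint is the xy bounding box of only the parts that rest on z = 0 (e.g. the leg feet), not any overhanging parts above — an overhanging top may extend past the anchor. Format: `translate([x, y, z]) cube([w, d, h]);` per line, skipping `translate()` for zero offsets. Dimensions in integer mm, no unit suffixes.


translate([181, 234, 0]) cube([59, 165, 2090]);
translate([1165, 234, 0]) cube([59, 165, 2090]);
translate([181, 234, 2090]) cube([1043, 165, 63]);


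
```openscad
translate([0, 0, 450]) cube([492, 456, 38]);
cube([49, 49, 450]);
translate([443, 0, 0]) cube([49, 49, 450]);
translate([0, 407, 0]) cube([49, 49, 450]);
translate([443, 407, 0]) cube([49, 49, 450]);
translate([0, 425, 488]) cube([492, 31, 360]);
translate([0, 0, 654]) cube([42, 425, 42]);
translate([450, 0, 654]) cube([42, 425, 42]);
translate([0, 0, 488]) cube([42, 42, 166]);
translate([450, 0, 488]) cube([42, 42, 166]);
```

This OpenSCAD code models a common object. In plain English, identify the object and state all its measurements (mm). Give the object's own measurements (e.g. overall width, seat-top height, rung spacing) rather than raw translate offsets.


A chair. The seat is a 492×456×38 mm slab with its top at z = 488 mm, on four 49×49 mm corner legs (flush with the seat edges, standing on z = 0). A flat backrest 31 mm thick, 360 mm tall, spans the full seat width and rises from the seat top along its +y edge, rear face flush with the rear of the seat. Two armrests of 42×42 mm section run along each side from the seat's front edge to the front of the backrest, top faces 208 mm above the seat top and outer faces flush with the seat's x-edges; a 42×42 mm post under the front of each armrest stands on the seat at the front corner.


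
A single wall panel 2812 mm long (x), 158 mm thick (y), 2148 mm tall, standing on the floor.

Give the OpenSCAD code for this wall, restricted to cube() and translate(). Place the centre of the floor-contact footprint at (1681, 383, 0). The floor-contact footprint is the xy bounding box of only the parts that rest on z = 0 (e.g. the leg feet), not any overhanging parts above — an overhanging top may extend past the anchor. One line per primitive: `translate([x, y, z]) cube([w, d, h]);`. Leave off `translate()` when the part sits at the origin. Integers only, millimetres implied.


translate([275, 304, 0]) cube([2812, 158, 2148]);


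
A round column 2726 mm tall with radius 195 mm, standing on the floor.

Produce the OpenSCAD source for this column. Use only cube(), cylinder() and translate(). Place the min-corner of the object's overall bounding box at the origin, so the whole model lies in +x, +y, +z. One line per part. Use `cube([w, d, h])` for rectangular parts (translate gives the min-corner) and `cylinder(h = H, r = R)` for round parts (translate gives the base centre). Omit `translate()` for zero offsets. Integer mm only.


translate([195, 195, 0]) cylinder(h = 2726, r = 195);


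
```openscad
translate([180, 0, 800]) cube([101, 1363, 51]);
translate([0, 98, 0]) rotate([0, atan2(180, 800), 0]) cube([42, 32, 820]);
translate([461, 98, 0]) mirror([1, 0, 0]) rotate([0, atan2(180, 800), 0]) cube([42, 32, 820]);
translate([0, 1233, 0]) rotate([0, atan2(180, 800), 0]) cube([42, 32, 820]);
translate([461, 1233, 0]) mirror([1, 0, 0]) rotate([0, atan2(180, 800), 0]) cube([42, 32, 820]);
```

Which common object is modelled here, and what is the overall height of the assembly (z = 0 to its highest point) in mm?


A sawhorse. The overall height is 851 mm.

A beam across two mirrored pairs of raked legs — a sawhorse. The beam's underside is at z = 800 (matching the legs' vertical rise in atan2(180, 800)) and the beam is 51 mm tall, so its top is at 800 + 51 = 851 mm. The raked legs top out at the beam's underside, so that is the highest point.


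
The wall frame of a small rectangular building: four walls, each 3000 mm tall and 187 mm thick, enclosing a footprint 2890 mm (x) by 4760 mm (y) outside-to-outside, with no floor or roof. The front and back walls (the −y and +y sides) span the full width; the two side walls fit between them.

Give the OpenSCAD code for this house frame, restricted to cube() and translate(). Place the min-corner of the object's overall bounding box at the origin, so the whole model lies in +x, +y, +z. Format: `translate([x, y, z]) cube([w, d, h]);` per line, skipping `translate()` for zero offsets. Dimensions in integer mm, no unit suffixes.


cube([2890, 187, 3000]);
translate([0, 4573, 0]) cube([2890, 187, 3000]);
translate([0, 187, 0]) cube([187, 4386, 3000]);
translate([2703, 187, 0]) cube([187, 4386, 3000]);


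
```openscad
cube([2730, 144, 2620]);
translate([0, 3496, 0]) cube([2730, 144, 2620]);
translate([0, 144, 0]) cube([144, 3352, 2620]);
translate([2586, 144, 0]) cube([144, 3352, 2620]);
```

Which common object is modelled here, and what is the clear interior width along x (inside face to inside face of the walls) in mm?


A house (or room) frame. The interior width is 2442 mm.

Four 2620 mm walls enclosing a rectangle with no floor or roof — a room or house frame. Outside width is 2730 mm and wall thickness is 144 mm, so the interior width is 2730 − 2 × 144 = 2442 mm.


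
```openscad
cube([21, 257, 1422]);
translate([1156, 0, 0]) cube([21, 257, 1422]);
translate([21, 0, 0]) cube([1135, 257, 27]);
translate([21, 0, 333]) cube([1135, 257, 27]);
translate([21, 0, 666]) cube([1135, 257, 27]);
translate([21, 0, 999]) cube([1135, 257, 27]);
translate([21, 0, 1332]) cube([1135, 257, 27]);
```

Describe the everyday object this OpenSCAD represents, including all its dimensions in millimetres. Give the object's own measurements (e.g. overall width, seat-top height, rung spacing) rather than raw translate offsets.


An open bookshelf. Two side panels, each 21 mm thick, 257 mm deep and 1422 mm tall, stand 1177 mm apart (outside-to-outside). Between them sit 5 shelves, each 27 mm thick and 257 mm deep, spanning the full gap between the sides. The bottom shelf rests on the floor (its underside at z = 0) and the clear gap between one shelf's top and the next shelf's underside is 306 mm.


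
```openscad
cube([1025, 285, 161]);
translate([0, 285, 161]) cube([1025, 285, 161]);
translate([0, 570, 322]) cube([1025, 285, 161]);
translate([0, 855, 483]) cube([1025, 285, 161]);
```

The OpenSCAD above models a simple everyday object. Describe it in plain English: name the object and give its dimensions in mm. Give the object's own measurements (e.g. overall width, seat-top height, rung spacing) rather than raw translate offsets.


A straight staircase of 4 solid steps. Each step is 1025 mm wide (x), 285 mm deep (y, the going) and 161 mm tall (the rise). The first step rests on the floor; each subsequent step sits one going further in +y and one rise higher in +z, directly behind and above the previous step with no overlap.


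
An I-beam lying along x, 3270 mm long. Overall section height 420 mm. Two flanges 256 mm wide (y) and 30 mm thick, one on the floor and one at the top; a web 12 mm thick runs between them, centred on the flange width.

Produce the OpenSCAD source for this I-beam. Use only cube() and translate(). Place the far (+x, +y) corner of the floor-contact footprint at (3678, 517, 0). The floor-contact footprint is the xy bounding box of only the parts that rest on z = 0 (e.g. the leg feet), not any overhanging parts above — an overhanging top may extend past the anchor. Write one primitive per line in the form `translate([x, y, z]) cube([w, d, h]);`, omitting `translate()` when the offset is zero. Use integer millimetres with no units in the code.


translate([408, 261, 0]) cube([3270, 256, 30]);
translate([408, 383, 30]) cube([3270, 12, 360]);
translate([408, 261, 390]) cube([3270, 256, 30]);


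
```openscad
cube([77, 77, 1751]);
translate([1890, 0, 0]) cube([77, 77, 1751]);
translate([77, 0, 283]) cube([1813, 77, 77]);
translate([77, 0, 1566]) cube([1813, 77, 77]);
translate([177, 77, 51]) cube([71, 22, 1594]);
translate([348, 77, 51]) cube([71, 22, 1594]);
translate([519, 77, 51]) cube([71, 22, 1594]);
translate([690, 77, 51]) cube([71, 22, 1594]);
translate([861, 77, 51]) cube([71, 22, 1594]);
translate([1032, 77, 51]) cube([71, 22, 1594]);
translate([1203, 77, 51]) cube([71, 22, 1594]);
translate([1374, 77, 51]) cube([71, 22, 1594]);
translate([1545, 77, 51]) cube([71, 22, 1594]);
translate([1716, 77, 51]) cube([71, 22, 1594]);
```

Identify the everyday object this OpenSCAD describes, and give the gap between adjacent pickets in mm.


A fence section. The picket gap is 100 mm.

Two posts, two rails, 10 pickets — a fence section. Span 1813 mm holds 10 pickets of 71 mm with 11 equal gaps: ⌊(1813 − 10·71) / 11⌋ = 100 mm.


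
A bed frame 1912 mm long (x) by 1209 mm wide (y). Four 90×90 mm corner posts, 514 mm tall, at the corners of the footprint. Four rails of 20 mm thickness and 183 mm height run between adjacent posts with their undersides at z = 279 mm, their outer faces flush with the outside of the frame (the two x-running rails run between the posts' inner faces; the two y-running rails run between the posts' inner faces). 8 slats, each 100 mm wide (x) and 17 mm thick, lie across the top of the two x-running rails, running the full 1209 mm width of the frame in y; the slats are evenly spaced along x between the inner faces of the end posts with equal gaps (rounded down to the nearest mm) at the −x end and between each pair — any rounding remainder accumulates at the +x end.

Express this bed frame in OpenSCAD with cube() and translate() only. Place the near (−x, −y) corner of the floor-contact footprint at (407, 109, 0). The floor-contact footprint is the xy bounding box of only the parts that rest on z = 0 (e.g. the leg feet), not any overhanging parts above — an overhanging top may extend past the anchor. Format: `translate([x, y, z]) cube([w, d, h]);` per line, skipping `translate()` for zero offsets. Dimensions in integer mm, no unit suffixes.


translate([407, 109, 0]) cube([90, 90, 514]);
translate([407, 1228, 0]) cube([90, 90, 514]);
translate([2229, 109, 0]) cube([90, 90, 514]);
translate([2229, 1228, 0]) cube([90, 90, 514]);
translate([497, 109, 279]) cube([1732, 20, 183]);
translate([497, 1298, 279]) cube([1732, 20, 183]);
translate([407, 199, 279]) cube([20, 1029, 183]);
translate([2299, 199, 279]) cube([20, 1029, 183]);
translate([600, 109, 462]) cube([100, 1209, 17]);
translate([803, 109, 462]) cube([100, 1209, 17]);
translate([1006, 109, 462]) cube([100, 1209, 17]);
translate([1209, 109, 462]) cube([100, 1209, 17]);
translate([1412, 109, 462]) cube([100, 1209, 17]);
translate([1615, 109, 462]) cube([100, 1209, 17]);
translate([1818, 109, 462]) cube([100, 1209, 17]);
translate([2021, 109, 462]) cube([100, 1209, 17]);


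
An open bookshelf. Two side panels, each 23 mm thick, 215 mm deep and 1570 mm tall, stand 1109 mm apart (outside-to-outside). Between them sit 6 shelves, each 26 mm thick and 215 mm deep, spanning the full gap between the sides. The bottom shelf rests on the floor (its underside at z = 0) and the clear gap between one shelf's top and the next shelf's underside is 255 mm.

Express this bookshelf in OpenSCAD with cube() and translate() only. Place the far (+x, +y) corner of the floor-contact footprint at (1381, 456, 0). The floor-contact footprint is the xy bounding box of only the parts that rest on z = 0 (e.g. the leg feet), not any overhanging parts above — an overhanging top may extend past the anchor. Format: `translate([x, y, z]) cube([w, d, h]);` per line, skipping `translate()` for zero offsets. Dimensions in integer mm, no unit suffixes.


translate([272, 241, 0]) cube([23, 215, 1570]);
translate([1358, 241, 0]) cube([23, 215, 1570]);
translate([295, 241, 0]) cube([1063, 215, 26]);
translate([295, 241, 281]) cube([1063, 215, 26]);
translate([295, 241, 562]) cube([1063, 215, 26]);
translate([295, 241, 843]) cube([1063, 215, 26]);
translate([295, 241, 1124]) cube([1063, 215, 26]);
translate([295, 241, 1405]) cube([1063, 215, 26]);


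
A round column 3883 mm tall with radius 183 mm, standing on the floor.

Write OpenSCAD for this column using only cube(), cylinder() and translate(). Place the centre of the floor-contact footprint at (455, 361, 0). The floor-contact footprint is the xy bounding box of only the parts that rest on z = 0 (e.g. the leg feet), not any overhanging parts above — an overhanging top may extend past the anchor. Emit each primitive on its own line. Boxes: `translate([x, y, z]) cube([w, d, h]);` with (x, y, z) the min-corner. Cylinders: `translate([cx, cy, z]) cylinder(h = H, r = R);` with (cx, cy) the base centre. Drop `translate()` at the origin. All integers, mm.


translate([455, 361, 0]) cylinder(h = 3883, r = 183);


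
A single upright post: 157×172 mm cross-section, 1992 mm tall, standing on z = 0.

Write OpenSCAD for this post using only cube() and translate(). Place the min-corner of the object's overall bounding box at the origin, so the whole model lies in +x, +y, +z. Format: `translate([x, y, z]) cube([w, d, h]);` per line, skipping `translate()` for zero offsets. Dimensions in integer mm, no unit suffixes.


cube([157, 172, 1992]);


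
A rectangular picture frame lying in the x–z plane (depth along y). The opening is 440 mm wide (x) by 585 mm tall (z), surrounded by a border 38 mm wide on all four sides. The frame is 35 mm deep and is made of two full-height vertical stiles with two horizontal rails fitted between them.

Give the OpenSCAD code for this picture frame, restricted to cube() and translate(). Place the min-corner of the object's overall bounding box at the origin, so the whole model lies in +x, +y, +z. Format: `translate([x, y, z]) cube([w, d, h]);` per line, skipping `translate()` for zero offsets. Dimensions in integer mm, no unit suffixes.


cube([38, 35, 661]);
translate([478, 0, 0]) cube([38, 35, 661]);
translate([38, 0, 0]) cube([440, 35, 38]);
translate([38, 0, 623]) cube([440, 35, 38]);


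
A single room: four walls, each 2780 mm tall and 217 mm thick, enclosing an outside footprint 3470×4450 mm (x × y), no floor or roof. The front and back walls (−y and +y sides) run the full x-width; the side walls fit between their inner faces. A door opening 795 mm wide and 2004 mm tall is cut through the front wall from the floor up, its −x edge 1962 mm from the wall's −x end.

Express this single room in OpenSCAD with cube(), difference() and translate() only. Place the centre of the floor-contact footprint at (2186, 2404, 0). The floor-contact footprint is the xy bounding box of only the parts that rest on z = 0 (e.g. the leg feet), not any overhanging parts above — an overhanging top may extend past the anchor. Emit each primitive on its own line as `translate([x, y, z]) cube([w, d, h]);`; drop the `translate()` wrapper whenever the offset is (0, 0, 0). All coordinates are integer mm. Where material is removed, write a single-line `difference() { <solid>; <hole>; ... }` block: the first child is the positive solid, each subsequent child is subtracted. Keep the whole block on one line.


difference() { translate([451, 179, 0]) cube([3470, 217, 2780]); translate([2413, 179, 0]) cube([795, 217, 2004]); }
translate([451, 4412, 0]) cube([3470, 217, 2780]);
translate([451, 396, 0]) cube([217, 4016, 2780]);
translate([3704, 396, 0]) cube([217, 4016, 2780]);


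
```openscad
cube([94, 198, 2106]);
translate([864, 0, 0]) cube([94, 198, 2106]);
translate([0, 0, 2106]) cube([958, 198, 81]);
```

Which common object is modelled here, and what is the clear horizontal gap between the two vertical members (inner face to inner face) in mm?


A door frame. The clear opening width is 770 mm.

Two 2106 mm tall posts with a header on top — a door frame. The left jamb is 94 mm wide at x = 0; the right jamb starts at x = 864. The clear opening is 864 − 94 = 770 mm.


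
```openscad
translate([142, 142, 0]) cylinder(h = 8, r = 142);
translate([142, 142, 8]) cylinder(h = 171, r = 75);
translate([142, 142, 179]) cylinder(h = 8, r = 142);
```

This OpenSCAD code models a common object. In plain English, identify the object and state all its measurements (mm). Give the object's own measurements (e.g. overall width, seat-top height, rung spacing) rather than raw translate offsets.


A spool: two coaxial disc flanges of radius 142 mm and thickness 8 mm, joined by a core cylinder of radius 75 mm and height 171 mm. The lower flange rests on z = 0 and the three cylinders share a vertical axis.


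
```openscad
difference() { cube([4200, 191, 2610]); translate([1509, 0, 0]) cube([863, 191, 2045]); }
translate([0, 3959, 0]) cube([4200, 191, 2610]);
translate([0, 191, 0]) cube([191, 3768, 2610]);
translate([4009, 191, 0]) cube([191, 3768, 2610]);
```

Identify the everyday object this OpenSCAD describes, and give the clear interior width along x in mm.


A single room. The interior width is 3818 mm.

Four walls enclosing a rectangle with a door in the front wall — a room. Outside width 4200 minus two 191 mm walls gives 3818 mm.


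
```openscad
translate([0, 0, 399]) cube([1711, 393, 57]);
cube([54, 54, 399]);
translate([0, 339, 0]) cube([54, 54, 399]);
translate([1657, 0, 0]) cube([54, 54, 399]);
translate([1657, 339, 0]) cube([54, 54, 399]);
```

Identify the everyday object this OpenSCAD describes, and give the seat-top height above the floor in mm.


A bench. The seat-top height is 456 mm.

A long slab on four corner posts — a bench. The slab sits at z = 399 with thickness 57, so the top is 399 + 57 = 456 mm.


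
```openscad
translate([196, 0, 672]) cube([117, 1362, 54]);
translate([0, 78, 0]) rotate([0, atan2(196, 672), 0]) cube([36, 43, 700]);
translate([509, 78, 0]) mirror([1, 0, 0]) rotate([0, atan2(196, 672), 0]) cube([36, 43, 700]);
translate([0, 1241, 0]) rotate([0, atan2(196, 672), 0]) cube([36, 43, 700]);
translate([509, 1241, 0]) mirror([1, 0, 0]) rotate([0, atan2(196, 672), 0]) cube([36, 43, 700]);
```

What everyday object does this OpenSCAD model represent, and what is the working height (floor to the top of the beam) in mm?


A sawhorse. The overall height is 726 mm.

A beam across two mirrored pairs of raked legs — a sawhorse. The beam's underside is at z = 672 (matching the legs' vertical rise in atan2(196, 672)) and the beam is 54 mm tall, so its top is at 672 + 54 = 726 mm. The raked legs top out at the beam's underside, so that is the highest point.


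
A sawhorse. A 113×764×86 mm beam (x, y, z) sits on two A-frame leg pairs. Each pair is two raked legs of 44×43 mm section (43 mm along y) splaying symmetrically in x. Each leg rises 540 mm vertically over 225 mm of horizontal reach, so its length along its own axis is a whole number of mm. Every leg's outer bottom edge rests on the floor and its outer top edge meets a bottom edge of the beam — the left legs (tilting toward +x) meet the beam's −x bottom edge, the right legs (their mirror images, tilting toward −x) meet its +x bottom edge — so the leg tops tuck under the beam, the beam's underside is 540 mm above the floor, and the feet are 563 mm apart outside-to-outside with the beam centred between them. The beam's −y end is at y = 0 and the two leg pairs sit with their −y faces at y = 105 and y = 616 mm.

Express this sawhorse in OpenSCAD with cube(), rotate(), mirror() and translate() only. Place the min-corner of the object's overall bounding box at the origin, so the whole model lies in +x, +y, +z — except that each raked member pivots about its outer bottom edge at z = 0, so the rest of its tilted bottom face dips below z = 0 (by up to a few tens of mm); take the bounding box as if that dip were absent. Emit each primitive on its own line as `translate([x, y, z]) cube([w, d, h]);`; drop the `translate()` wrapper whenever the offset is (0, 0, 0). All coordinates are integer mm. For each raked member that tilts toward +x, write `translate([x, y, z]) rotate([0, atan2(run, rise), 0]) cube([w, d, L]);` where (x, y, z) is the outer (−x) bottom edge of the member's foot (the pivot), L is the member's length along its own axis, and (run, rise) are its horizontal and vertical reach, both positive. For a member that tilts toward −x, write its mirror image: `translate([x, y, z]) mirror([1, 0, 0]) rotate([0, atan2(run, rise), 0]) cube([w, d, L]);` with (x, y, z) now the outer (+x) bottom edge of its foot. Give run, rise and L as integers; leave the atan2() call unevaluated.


translate([225, 0, 540]) cube([113, 764, 86]);
translate([0, 105, 0]) rotate([0, atan2(225, 540), 0]) cube([44, 43, 585]);
translate([563, 105, 0]) mirror([1, 0, 0]) rotate([0, atan2(225, 540), 0]) cube([44, 43, 585]);
translate([0, 616, 0]) rotate([0, atan2(225, 540), 0]) cube([44, 43, 585]);
translate([563, 616, 0]) mirror([1, 0, 0]) rotate([0, atan2(225, 540), 0]) cube([44, 43, 585]);


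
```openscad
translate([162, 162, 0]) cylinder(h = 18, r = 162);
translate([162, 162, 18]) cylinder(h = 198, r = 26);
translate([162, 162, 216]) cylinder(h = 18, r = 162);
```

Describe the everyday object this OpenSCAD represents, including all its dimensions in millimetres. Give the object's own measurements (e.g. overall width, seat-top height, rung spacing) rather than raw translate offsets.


A spool: two coaxial disc flanges of radius 162 mm and thickness 18 mm, joined by a core cylinder of radius 26 mm and height 198 mm. The lower flange rests on z = 0 and the three cylinders share a vertical axis.


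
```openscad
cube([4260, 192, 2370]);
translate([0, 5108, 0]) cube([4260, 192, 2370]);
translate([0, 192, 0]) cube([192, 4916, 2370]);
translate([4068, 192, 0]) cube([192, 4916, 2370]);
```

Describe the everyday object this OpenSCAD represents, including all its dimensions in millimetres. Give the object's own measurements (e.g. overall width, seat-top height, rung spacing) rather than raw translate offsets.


The wall frame of a small rectangular building: four walls, each 2370 mm tall and 192 mm thick, enclosing a footprint 4260 mm (x) by 5300 mm (y) outside-to-outside, with no floor or roof. The front and back walls (the −y and +y sides) span the full width; the two side walls fit between them.


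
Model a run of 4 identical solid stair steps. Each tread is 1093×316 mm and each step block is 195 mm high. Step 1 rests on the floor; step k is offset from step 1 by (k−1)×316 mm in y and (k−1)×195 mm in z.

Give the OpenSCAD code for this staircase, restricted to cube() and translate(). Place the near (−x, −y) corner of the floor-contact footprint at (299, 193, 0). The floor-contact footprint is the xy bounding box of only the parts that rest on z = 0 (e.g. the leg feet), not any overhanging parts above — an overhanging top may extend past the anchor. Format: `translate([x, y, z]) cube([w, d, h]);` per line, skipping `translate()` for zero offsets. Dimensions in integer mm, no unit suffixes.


translate([299, 193, 0]) cube([1093, 316, 195]);
translate([299, 509, 195]) cube([1093, 316, 195]);
translate([299, 825, 390]) cube([1093, 316, 195]);
translate([299, 1141, 585]) cube([1093, 316, 195]);


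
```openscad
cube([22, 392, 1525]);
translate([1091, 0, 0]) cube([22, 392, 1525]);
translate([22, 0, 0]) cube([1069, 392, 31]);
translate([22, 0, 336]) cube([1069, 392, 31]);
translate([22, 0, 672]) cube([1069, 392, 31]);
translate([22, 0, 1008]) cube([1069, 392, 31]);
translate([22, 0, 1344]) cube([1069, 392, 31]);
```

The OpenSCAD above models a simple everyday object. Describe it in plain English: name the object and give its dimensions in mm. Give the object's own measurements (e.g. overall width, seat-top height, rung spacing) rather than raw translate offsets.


An open bookshelf. Two side panels, each 22 mm thick, 392 mm deep and 1525 mm tall, stand 1113 mm apart (outside-to-outside). Between them sit 5 shelves, each 31 mm thick and 392 mm deep, spanning the full gap between the sides. The bottom shelf rests on the floor (its underside at z = 0) and the clear gap between one shelf's top and the next shelf's underside is 305 mm.
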